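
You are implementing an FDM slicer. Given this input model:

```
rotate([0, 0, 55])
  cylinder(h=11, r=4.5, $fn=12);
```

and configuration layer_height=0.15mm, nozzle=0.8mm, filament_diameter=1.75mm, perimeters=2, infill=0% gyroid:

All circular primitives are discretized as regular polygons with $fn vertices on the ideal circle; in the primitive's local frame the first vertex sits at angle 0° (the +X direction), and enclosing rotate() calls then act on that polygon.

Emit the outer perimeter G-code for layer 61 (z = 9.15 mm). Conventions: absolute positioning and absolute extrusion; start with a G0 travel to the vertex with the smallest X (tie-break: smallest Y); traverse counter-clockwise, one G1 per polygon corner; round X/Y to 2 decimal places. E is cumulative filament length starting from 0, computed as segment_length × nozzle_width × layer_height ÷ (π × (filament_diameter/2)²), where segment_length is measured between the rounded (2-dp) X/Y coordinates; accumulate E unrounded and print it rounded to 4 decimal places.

At z = 9.15 mm: the cylinder: section is a regular 12-gon, circumradius r=4.5; (whole slice rotated 55° about Z — lengths, areas and connectivity unchanged). The outline is a single polygon with 12 vertices. Extrusion per mm of travel: 0.8 × 0.15 / (π × 0.875²) = 0.049890. Accumulating E over each segment gives final E = 1.3946.

G0 X-4.48 Y0.39 Z9.15
G1 X-4.08 Y-1.90 E0.1160
G1 X-2.58 Y-3.69 E0.2325
G1 X-0.39 Y-4.48 E0.3486
G1 X1.90 Y-4.08 E0.4646
G1 X3.69 Y-2.58 E0.5811
G1 X4.48 Y-0.39 E0.6973
G1 X4.08 Y1.90 E0.8133
G1 X2.58 Y3.69 E0.9298
G1 X0.39 Y4.48 E1.0459
G1 X-1.90 Y4.08 E1.1619
G1 X-3.69 Y2.58 E1.2784
G1 X-4.48 Y0.39 E1.3946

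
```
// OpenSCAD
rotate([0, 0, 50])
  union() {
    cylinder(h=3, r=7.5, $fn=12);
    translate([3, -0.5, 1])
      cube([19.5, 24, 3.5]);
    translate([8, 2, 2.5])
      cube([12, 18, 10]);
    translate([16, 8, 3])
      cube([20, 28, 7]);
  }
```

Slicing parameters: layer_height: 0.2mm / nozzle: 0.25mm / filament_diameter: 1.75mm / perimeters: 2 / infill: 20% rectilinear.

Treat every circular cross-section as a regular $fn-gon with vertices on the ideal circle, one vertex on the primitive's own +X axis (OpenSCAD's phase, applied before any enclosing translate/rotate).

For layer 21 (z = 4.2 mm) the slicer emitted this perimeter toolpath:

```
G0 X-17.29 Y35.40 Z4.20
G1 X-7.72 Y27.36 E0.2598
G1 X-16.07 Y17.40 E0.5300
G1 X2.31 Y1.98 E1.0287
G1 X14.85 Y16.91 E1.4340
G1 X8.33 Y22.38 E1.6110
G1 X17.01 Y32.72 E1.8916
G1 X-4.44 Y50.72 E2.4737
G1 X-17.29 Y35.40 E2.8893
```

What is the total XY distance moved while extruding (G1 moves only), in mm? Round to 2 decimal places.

138.99 mm

Sum the Euclidean lengths of each G1 segment: total = 138.99 mm.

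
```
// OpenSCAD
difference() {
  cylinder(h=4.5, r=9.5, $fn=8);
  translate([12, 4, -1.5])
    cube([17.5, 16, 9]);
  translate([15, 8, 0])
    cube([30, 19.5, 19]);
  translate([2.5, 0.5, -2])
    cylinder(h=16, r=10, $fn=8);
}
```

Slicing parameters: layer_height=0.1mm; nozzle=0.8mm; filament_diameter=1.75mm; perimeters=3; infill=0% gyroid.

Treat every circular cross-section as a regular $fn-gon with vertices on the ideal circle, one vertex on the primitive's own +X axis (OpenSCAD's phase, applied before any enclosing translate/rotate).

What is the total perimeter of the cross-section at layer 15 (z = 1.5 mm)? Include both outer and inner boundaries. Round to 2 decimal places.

57.09 mm

At z = 1.5 mm: the r=9.5 cylinder contributes a regular 8-gon of circumradius 9.5 (perimeter = 2·8·9.500·sin(180°/8) = 58.17 mm); the 17.5×16 cube at (12, 4) contributes its full rectangle (perimeter 67.00 mm); the 30×19.5 cube at (15, 8) contributes its full rectangle (perimeter 99.00 mm); the r=10 cylinder at (2.5, 0.5) gives a regular 8-gon of circumradius 10 (constant along its height) (perimeter = 2·8·10.000·sin(180°/8) = 61.23 mm); After the difference (first − rest): starting from the r=9.5 cylinder, the 17.5×16 cube at (12, 4) misses the remaining region (no effect); the 30×19.5 cube at (15, 8) misses the remaining region (no effect); the r=10 cylinder at (2.5, 0.5) partially overlaps it — only the 220.99 mm² overlap (of its 282.84 mm²) is removed, clipping the outline — boundary = 57.09 mm. Overall, the cross-section is a single solid region. Total boundary length (outer) = 57.09 mm.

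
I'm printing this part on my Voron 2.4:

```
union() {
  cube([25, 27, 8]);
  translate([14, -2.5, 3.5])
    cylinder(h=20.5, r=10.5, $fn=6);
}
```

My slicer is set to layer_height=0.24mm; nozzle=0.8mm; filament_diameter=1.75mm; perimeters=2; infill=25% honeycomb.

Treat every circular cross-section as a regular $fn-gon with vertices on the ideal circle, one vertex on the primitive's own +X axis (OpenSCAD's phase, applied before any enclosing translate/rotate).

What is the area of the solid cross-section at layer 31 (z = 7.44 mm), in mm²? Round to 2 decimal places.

At z = 7.44 mm: the 25×27 cube contributes its full rectangle (area 675.00 mm²); the cylinder at (14, -2.5): section is a regular 6-gon, circumradius r=10.5 (area = (6/2)·10.500²·sin(360°/6) = 286.44 mm²); Taking the union: the regions partially overlap — summed areas 961.44 mm² minus the doubly-counted overlap 94.33 mm² gives 867.11 mm² — area = 867.11 mm². Overall, the cross-section is a single solid region. Net area = 867.11 mm².

867.11 mm²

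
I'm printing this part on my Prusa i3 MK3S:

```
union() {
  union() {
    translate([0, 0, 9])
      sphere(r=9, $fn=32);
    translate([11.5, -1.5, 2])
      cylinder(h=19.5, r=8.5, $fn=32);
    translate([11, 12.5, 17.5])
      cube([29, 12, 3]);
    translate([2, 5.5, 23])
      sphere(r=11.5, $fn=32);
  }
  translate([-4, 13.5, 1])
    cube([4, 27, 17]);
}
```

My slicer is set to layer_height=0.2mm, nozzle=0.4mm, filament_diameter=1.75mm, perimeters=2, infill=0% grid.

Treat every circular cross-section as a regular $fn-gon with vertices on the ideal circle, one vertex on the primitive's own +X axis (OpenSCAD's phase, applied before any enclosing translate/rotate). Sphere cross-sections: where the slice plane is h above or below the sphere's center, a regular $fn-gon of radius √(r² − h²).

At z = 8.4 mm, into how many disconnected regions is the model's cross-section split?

At z = 8.4 mm: the sphere: section is a regular 32-gon, circumradius = √(r²−h²) = √(9²−0.6²) = 8.980; the r=8.5 cylinder at (11.5, -1.5) gives a regular 32-gon of circumradius 8.5 (constant along its height); the cube at (11, 12.5) is absent (z outside [17.5, 20.5]); the sphere at (2, 5.5) is absent (|z−center|=14.600 > r=11.5); Combining (union): the regions partially overlap (shared area 52.45 mm²), so overlapping operands fuse into one piece — 1 connected region; the cube at (-4, 13.5) (footprint 4×27) is included at this height; Combining (union): the 2 present regions are separate (no shared area or edge), so areas and boundary lengths simply add and each stays a separate island — 2 connected regions. The result has 2 disconnected regions.

2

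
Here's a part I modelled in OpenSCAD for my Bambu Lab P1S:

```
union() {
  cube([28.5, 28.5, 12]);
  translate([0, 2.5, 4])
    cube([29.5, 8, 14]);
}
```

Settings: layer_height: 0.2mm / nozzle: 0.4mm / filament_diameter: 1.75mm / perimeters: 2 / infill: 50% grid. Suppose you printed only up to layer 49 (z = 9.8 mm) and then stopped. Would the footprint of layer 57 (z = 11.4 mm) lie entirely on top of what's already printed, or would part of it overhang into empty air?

Compare the two slices. At z = 9.8: the cube is present — its section is the full 28.5×28.5 rectangle (area 812.25 mm²); the cube at (0, 2.5) is present — its section is the full 29.5×8 rectangle (area 236.00 mm²); Merging all regions: the regions partially overlap — summed areas 1048.25 mm² minus the doubly-counted overlap 228.00 mm² gives 820.25 mm² — area = 820.25 mm². At z = 11.4: the cube is present — its section is the full 28.5×28.5 rectangle (area 812.25 mm²); the 29.5×8 cube at (0, 2.5) contributes its full rectangle (area 236.00 mm²); Combining (union): the regions partially overlap — summed areas 1048.25 mm² minus the doubly-counted overlap 228.00 mm² gives 820.25 mm² — area = 820.25 mm². Checking containment: the cross-section at z = 11.4 is a subset of the cross-section at z = 9.8.

entirely on top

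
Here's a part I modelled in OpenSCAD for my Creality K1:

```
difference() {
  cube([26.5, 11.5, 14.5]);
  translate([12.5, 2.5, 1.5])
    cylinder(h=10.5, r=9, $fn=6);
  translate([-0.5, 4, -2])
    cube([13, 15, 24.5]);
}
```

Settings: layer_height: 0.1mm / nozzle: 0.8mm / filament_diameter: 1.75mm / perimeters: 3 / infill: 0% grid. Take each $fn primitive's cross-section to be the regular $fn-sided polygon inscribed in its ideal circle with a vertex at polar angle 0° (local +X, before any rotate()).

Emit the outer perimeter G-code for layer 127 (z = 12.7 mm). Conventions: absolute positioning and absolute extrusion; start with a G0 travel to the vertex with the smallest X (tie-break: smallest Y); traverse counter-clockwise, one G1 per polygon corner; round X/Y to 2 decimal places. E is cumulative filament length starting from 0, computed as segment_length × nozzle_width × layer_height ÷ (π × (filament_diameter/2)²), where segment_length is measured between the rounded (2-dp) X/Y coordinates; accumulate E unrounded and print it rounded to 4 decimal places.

At z = 12.7 mm: the 26.5×11.5 cube contributes its full rectangle; the cylinder at (12.5, 2.5) is absent (z outside [1.5, 12]); the 13×15 cube at (-0.5, 4) contributes its full rectangle; After the difference (first − rest): starting from the 26.5×11.5 cube, the 13×15 cube at (-0.5, 4) partially overlaps it — only the 93.75 mm² overlap (of its 195.00 mm²) is removed, clipping the outline — 1 connected region. The outline is a single polygon with 6 vertices. Extrusion per mm of travel: 0.8 × 0.1 / (π × 0.875²) = 0.033260. Accumulating E over each segment gives final E = 2.5278.

G0 X0.00 Y0.00 Z12.70
G1 X26.50 Y0.00 E0.8814
G1 X26.50 Y11.50 E1.2639
G1 X12.50 Y11.50 E1.7295
G1 X12.50 Y4.00 E1.9790
G1 X0.00 Y4.00 E2.3947
G1 X0.00 Y0.00 E2.5278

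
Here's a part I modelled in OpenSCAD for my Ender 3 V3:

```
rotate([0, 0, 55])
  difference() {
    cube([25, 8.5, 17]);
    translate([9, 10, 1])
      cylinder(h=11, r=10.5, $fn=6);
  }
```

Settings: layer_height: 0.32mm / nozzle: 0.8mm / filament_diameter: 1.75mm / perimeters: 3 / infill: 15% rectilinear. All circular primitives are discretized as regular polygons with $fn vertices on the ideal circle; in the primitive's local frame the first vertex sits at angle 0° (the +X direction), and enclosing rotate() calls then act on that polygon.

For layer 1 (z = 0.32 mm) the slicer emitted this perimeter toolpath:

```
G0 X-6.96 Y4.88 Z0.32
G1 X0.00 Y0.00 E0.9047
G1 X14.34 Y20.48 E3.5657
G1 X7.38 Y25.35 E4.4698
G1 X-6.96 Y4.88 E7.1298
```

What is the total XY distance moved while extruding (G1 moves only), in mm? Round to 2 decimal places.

66.99 mm

Sum the Euclidean lengths of each G1 segment: total = 66.99 mm.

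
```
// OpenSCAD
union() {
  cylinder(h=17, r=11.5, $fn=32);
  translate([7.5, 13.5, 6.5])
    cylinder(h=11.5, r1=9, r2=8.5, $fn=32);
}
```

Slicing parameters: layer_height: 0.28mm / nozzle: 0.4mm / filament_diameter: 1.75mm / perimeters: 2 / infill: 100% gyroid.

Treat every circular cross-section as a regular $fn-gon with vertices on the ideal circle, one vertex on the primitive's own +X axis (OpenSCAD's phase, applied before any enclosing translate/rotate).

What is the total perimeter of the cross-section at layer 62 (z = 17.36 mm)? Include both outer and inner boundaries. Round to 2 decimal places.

At z = 17.36 mm: the cylinder does not reach this height (z outside [0, 17]); the cone at (7.5, 13.5): at t=0.944 of its height the radius interpolates to r₁+(r₂−r₁)t = 8.528, giving a regular 32-gon of that circumradius (perimeter = 2·32·8.528·sin(180°/32) = 53.50 mm); Combining (union): only the cone at (7.5, 13.5) is present, so the union is just that shape — boundary = 53.50 mm. Overall, the cross-section is a single solid region. Total boundary length (outer) = 53.50 mm.

53.50 mm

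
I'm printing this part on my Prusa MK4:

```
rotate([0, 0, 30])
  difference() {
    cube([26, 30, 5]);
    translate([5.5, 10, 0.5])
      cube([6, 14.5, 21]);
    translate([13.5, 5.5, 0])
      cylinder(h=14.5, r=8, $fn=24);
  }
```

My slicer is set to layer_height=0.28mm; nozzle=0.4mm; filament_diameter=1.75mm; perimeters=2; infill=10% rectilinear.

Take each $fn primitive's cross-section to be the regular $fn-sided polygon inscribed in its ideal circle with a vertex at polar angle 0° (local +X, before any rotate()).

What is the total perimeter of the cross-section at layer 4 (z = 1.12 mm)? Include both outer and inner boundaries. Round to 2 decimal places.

At z = 1.12 mm: the cube is present — its section is the full 26×30 rectangle (perimeter 112.00 mm); the cube at (5.5, 10) (footprint 6×14.5) is included at this height (perimeter 41.00 mm); the r=8 cylinder at (13.5, 5.5) gives a regular 24-gon of circumradius 8 (constant along its height) (perimeter = 2·24·8.000·sin(180°/24) = 50.12 mm); Taking the first minus the rest: starting from the 26×30 cube, the 6×14.5 cube at (5.5, 10) lies wholly inside it (removes its full 87.00 mm² and its 41.00 mm outline becomes a hole wall); the r=8 cylinder at (13.5, 5.5) partially overlaps it — only the 170.12 mm² overlap (of its 198.77 mm²) is removed, clipping the outline — boundary = 165.15 mm; (rotated 30° about Z; rotation is an isometry so areas/perimeters/island counts are preserved). Overall, the cross-section is a single solid region. Total boundary length (outer) = 165.15 mm.

165.15 mm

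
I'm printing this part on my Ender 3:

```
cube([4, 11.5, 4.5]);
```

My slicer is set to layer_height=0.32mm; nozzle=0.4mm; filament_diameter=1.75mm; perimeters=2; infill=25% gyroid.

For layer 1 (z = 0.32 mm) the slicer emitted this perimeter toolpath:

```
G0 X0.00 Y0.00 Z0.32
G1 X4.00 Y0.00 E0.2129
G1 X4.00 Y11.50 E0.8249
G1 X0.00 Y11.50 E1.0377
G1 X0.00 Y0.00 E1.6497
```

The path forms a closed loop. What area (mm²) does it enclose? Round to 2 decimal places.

46.00 mm²

Apply the shoelace formula to the sequence of (X, Y) vertices; enclosed area = 46.00 mm².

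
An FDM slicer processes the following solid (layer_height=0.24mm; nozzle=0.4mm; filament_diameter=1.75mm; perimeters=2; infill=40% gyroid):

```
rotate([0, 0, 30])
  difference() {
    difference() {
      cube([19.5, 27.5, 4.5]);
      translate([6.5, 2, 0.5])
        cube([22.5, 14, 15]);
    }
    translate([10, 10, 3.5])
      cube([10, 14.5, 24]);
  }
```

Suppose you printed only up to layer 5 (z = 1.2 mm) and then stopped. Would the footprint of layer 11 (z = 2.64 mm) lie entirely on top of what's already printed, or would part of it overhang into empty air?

entirely on top

Compare the two slices. At z = 1.2: the 19.5×27.5 cube contributes its full rectangle (area 536.25 mm²); the 22.5×14 cube at (6.5, 2) contributes its full rectangle (area 315.00 mm²); After the difference (first − rest): starting from the 19.5×27.5 cube (536.25 mm²), the 22.5×14 cube at (6.5, 2) partially overlaps it — only the 182.00 mm² overlap (of its 315.00 mm²) is removed, clipping the outline — area = 354.25 mm²; the cube at (10, 10) does not reach this height (z outside [3.5, 27.5]); Taking the first minus the rest: none of the subtracted shapes is present at this height, so that combined region is unchanged — area = 354.25 mm²; (rotated 30° about Z; rotation is an isometry so areas/perimeters/island counts are preserved). At z = 2.64: the 19.5×27.5 cube contributes its full rectangle (area 536.25 mm²); the cube at (6.5, 2) (footprint 22.5×14) is included at this height (area 315.00 mm²); Subtracting the remaining from the first: starting from the 19.5×27.5 cube (536.25 mm²), the 22.5×14 cube at (6.5, 2) partially overlaps it — only the 182.00 mm² overlap (of its 315.00 mm²) is removed, clipping the outline — area = 354.25 mm²; the cube at (10, 10) is absent (z outside [3.5, 27.5]); Subtracting the remaining from the first: none of the subtracted shapes is present at this height, so the result so far is unchanged — area = 354.25 mm²; (whole slice rotated 30° about Z — lengths, areas and connectivity unchanged). Checking containment: the cross-section at z = 2.64 is a subset of the cross-section at z = 1.2.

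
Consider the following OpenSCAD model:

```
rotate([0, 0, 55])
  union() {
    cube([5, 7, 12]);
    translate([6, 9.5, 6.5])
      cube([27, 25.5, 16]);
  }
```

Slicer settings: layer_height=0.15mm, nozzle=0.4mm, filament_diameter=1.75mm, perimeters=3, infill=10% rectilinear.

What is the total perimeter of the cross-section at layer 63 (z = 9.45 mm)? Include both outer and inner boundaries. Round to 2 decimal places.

129.00 mm

At z = 9.45 mm: the 5×7 cube contributes its full rectangle (perimeter 24.00 mm); the cube at (6, 9.5) (footprint 27×25.5) is included at this height (perimeter 105.00 mm); Taking the union: the 2 present regions are separate (no shared area or edge), so areas and boundary lengths simply add and each stays a separate island — boundary = 129.00 mm; (whole slice rotated 55° about Z — lengths, areas and connectivity unchanged). Overall, the cross-section has 2 separate islands. Total boundary length (outer) = 129.00 mm.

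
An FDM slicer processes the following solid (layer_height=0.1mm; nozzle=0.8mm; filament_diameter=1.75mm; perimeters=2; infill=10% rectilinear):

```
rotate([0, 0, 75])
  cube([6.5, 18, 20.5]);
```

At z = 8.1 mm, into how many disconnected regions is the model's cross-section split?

1

At z = 8.1 mm: the 6.5×18 cube contributes its full rectangle; (rotated 75° about Z; rotation is an isometry so areas/perimeters/island counts are preserved). The result has 1 disconnected region.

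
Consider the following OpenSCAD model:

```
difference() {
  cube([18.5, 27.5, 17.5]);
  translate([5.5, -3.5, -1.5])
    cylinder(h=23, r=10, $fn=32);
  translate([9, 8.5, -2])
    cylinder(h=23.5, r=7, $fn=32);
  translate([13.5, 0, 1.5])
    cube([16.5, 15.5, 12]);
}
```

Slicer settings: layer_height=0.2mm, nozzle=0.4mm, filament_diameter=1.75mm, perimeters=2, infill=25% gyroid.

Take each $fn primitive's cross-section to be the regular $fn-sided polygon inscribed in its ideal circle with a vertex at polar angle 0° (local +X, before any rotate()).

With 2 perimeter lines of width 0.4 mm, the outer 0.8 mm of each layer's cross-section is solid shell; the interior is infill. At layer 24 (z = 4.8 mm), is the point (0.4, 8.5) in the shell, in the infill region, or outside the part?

shell

At z = 4.8 mm: the 18.5×27.5 cube contributes its full rectangle; the cylinder at (5.5, -3.5): section is a regular 32-gon, circumradius r=10; the cylinder at (9, 8.5): section is a regular 32-gon, circumradius r=7; the cube at (13.5, 0) is present — its section is the full 16.5×15.5 rectangle; Taking the first minus the rest: starting from the 18.5×27.5 cube, the r=10 cylinder at (5.5, -3.5) partially overlaps it — only the 76.53 mm² overlap (of its 312.14 mm²) is removed, clipping the outline; the r=7 cylinder at (9, 8.5) partially overlaps it — only the 118.82 mm² overlap (of its 152.95 mm²) is removed, clipping the outline; the 16.5×15.5 cube at (13.5, 0) partially overlaps it — only the 57.32 mm² overlap (of its 255.75 mm²) is removed, clipping the outline — 2 connected regions. Overall, the cross-section has 2 separate islands. The nearest boundary edge runs (0.00, 4.84)→(0.00, 27.50); distance from the point to it = 0.40 mm. (Shell/infill is judged within the island containing the point — the largest one.) The point is inside the cross-section, 0.40 mm from the nearest boundary — within the 0.8 mm shell band (2 × 0.4).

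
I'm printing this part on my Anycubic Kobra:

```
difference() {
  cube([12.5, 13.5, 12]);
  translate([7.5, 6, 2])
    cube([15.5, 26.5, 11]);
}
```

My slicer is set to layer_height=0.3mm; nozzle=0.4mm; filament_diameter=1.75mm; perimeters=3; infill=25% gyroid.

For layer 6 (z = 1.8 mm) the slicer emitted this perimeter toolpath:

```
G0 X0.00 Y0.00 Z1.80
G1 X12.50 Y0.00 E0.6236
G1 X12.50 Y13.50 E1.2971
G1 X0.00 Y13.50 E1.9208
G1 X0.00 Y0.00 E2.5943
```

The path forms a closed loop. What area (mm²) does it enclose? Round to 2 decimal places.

Apply the shoelace formula to the sequence of (X, Y) vertices; enclosed area = 168.75 mm².

168.75 mm²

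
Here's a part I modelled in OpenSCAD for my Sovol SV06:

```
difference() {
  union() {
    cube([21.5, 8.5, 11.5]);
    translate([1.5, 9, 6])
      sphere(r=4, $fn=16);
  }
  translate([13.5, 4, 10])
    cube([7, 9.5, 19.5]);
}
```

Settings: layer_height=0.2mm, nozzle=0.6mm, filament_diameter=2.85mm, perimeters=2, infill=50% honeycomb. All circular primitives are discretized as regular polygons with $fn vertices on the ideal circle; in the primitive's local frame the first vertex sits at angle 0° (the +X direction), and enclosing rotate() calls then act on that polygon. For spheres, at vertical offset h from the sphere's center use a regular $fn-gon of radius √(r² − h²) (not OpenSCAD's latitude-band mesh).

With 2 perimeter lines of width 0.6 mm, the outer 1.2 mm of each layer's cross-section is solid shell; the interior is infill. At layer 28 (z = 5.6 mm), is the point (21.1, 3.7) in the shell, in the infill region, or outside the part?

At z = 5.6 mm: the cube is present — its section is the full 21.5×8.5 rectangle; the r=4 sphere at (1.5, 9) slices to a regular 16-gon of circumradius 3.980 (√(r²−h²) with h=0.4 from center); Combining (union): the regions partially overlap (shared area 15.15 mm²), so overlapping operands fuse into one piece — 1 connected region; the cube at (13.5, 4) does not reach this height (z outside [10, 29.5]); After the difference (first − rest): none of the subtracted shapes is present at this height, so the result so far is unchanged — 1 connected region. Overall, the cross-section is a single solid region. The nearest boundary edge runs (21.50, 8.50)→(21.50, 0.00); distance from the point to it = 0.40 mm. The point is inside the cross-section, 0.40 mm from the nearest boundary — within the 1.2 mm shell band (2 × 0.6).

shell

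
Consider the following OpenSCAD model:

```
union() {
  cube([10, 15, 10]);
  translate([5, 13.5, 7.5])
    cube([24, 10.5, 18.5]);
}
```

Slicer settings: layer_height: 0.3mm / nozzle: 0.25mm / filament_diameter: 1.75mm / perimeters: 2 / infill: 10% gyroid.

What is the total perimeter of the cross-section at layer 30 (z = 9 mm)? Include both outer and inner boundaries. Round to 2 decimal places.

106.00 mm

At z = 9 mm: the 10×15 cube contributes its full rectangle (perimeter 50.00 mm); the 24×10.5 cube at (5, 13.5) contributes its full rectangle (perimeter 69.00 mm); Taking the union: the regions partially overlap (shared area 7.50 mm²), so the edge portions inside another operand are dropped and the merged outline is re-measured after clipping — boundary = 106.00 mm. Overall, the cross-section is a single solid region. Total boundary length (outer) = 106.00 mm.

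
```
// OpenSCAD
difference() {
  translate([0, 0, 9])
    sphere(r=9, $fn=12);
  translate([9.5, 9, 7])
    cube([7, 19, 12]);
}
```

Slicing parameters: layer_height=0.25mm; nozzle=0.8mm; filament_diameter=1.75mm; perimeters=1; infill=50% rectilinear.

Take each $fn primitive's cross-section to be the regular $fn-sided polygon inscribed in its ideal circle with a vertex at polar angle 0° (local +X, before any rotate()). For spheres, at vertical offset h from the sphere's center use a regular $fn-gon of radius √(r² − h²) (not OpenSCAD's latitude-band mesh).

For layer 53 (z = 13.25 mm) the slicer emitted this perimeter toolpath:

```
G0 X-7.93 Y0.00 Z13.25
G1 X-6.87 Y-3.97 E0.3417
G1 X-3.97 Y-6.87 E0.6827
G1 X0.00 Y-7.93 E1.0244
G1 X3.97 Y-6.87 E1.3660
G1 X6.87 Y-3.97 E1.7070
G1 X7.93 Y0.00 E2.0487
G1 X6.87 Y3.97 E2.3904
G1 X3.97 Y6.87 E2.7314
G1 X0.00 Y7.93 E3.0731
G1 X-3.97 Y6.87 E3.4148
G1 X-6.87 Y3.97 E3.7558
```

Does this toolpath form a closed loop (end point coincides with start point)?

Start point (G0): (-7.93, 0.00). End point (last G1): the path does not return to the start — open.

no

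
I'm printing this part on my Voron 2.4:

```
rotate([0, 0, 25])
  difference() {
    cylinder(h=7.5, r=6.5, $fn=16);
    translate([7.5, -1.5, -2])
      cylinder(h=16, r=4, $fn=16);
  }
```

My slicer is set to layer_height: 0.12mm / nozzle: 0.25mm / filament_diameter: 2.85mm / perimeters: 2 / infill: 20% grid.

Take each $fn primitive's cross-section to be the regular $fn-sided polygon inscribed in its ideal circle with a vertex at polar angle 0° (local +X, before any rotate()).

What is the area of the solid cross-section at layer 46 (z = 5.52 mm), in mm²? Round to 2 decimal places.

At z = 5.52 mm: the cylinder: section is a regular 16-gon, circumradius r=6.5 (area = (16/2)·6.500²·sin(360°/16) = 129.35 mm²); the r=4 cylinder at (7.5, -1.5) contributes a regular 16-gon of circumradius 4 (area = (16/2)·4.000²·sin(360°/16) = 48.98 mm²); After the difference (first − rest): starting from the r=6.5 cylinder (129.35 mm²), the r=4 cylinder at (7.5, -1.5) partially overlaps it — only the 12.48 mm² overlap (of its 48.98 mm²) is removed, clipping the outline — area = 116.87 mm²; (whole slice rotated 25° about Z — lengths, areas and connectivity unchanged). Overall, the cross-section is a single solid region. Net area = 116.87 mm².

116.87 mm²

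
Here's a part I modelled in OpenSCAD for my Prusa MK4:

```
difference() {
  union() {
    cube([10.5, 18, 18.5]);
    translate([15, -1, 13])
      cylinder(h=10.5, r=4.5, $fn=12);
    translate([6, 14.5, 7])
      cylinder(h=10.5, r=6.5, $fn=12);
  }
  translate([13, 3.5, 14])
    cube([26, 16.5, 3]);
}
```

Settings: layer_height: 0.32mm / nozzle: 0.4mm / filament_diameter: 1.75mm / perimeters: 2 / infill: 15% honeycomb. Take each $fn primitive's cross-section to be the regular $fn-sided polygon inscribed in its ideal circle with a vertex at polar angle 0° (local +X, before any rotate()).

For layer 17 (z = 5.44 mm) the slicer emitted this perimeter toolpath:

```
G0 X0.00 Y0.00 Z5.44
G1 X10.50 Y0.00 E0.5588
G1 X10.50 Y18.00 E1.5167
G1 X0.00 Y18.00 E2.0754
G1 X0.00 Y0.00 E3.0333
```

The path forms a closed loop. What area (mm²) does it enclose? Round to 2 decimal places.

Apply the shoelace formula to the sequence of (X, Y) vertices; enclosed area = 189.00 mm².

189.00 mm²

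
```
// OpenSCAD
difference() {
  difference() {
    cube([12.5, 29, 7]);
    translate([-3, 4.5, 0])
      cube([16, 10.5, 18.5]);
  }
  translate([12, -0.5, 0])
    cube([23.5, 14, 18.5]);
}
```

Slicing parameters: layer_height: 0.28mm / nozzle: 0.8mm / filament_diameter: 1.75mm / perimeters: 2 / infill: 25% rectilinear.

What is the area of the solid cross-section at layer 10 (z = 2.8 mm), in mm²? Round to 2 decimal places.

229.00 mm²

At z = 2.8 mm: the 12.5×29 cube contributes its full rectangle (area 362.50 mm²); the cube at (-3, 4.5) (footprint 16×10.5) is included at this height (area 168.00 mm²); After the difference (first − rest): starting from the 12.5×29 cube (362.50 mm²), the 16×10.5 cube at (-3, 4.5) partially overlaps it — only the 131.25 mm² overlap (of its 168.00 mm²) is removed, clipping the outline — area = 231.25 mm²; the cube at (12, -0.5) is present — its section is the full 23.5×14 rectangle (area 329.00 mm²); Taking the first minus the rest: starting from that combined region (231.25 mm²), the 23.5×14 cube at (12, -0.5) partially overlaps it — only the 2.25 mm² overlap (of its 329.00 mm²) is removed, clipping the outline — area = 229.00 mm². Overall, the cross-section has 2 separate islands. Net area = 229.00 mm².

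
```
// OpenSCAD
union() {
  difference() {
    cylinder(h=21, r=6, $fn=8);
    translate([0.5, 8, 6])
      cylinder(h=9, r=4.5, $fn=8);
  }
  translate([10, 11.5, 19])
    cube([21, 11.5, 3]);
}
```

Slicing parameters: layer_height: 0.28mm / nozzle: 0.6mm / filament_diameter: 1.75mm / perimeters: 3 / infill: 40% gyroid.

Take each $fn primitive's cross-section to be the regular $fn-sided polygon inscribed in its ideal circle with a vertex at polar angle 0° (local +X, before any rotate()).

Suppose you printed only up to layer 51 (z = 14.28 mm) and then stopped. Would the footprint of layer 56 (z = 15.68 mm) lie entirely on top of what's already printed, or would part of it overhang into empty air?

part overhangs

Compare the two slices. At z = 14.28: the r=6 cylinder contributes a regular 8-gon of circumradius 6 (area = (8/2)·6.000²·sin(360°/8) = 101.82 mm²); the cylinder at (0.5, 8): section is a regular 8-gon, circumradius r=4.5 (area = (8/2)·4.500²·sin(360°/8) = 57.28 mm²); Taking the first minus the rest: starting from the r=6 cylinder (101.82 mm²), the r=4.5 cylinder at (0.5, 8) partially overlaps it — only the 7.49 mm² overlap (of its 57.28 mm²) is removed, clipping the outline — area = 94.33 mm²; the cube at (10, 11.5) is not intersected at this z (z outside [19, 22]); Merging all regions: only that combined region is present, so the union is just that shape — area = 94.33 mm². At z = 15.68: the cylinder: section is a regular 8-gon, circumradius r=6 (area = (8/2)·6.000²·sin(360°/8) = 101.82 mm²); the cylinder at (0.5, 8) is not intersected at this z (z outside [6, 15]); Subtracting the remaining from the first: none of the subtracted shapes is present at this height, so the r=6 cylinder is unchanged — area = 101.82 mm²; the cube at (10, 11.5) does not reach this height (z outside [19, 22]); Taking the union: only that combined region is present, so the union is just that shape — area = 101.82 mm². Checking containment: at z = 15.68 the cross-section extends beyond the z = 14.28 cross-section by about 7.49 mm².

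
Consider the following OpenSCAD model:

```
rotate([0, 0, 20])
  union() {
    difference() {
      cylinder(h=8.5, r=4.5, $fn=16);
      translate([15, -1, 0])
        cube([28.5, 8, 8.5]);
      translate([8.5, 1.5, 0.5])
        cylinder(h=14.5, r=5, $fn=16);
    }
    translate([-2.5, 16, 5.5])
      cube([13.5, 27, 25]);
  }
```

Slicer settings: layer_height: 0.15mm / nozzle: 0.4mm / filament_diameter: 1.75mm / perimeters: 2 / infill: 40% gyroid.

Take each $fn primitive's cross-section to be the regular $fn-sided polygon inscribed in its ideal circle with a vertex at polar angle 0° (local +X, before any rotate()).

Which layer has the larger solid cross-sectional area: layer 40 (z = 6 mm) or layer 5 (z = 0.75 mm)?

layer 40 (z = 6 mm)

Layer 40 (z = 6): the r=4.5 cylinder contributes a regular 16-gon of circumradius 4.5 (area = (16/2)·4.500²·sin(360°/16) = 61.99 mm²); the 28.5×8 cube at (15, -1) contributes its full rectangle (area 228.00 mm²); the cylinder at (8.5, 1.5): section is a regular 16-gon, circumradius r=5 (area = (16/2)·5.000²·sin(360°/16) = 76.54 mm²); Taking the first minus the rest: starting from the r=4.5 cylinder (61.99 mm²), the 28.5×8 cube at (15, -1) misses the remaining region (no effect); the r=5 cylinder at (8.5, 1.5) partially overlaps it — only the 1.84 mm² overlap (of its 76.54 mm²) is removed, clipping the outline — area = 60.16 mm²; the 13.5×27 cube at (-2.5, 16) contributes its full rectangle (area 364.50 mm²); Merging all regions: the 2 present regions are separate (no shared area or edge), so areas and boundary lengths simply add and each stays a separate island — area = 424.66 mm²; (rotated 20° about Z; rotation is an isometry so areas/perimeters/island counts are preserved). So its area = 424.66 mm². Layer 5 (z = 0.75): the cylinder: section is a regular 16-gon, circumradius r=4.5 (area = (16/2)·4.500²·sin(360°/16) = 61.99 mm²); the cube at (15, -1) (footprint 28.5×8) is included at this height (area 228.00 mm²); the r=5 cylinder at (8.5, 1.5) gives a regular 16-gon of circumradius 5 (constant along its height) (area = (16/2)·5.000²·sin(360°/16) = 76.54 mm²); After the difference (first − rest): starting from the r=4.5 cylinder (61.99 mm²), the 28.5×8 cube at (15, -1) misses the remaining region (no effect); the r=5 cylinder at (8.5, 1.5) partially overlaps it — only the 1.84 mm² overlap (of its 76.54 mm²) is removed, clipping the outline — area = 60.16 mm²; the cube at (-2.5, 16) does not reach this height (z outside [5.5, 30.5]); Merging all regions: only the result so far is present, so the union is just that shape — area = 60.16 mm²; (rotated 20° about Z; rotation is an isometry so areas/perimeters/island counts are preserved). So its area = 60.16 mm². Layer 40 is larger (424.66 vs 60.16 mm²).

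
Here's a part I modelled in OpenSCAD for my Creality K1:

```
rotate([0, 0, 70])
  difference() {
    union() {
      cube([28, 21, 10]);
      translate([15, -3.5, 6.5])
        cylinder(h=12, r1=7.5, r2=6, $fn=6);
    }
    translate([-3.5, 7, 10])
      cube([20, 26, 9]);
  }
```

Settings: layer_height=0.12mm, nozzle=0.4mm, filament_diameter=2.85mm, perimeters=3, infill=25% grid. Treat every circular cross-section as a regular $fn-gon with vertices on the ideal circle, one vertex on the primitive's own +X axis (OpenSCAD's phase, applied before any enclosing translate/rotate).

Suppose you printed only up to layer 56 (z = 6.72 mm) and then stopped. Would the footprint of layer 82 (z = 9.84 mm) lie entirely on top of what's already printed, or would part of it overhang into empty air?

Compare the two slices. At z = 6.72: the cube (footprint 28×21) is included at this height (area 588.00 mm²); the cone at (15, -3.5): at t=0.018 of its height the radius interpolates to r₁+(r₂−r₁)t = 7.473, giving a regular 6-gon of that circumradius (area = (6/2)·7.473²·sin(360°/6) = 145.07 mm²); Combining (union): the regions partially overlap — summed areas 733.07 mm² minus the doubly-counted overlap 27.30 mm² gives 705.77 mm² — area = 705.77 mm²; the cube at (-3.5, 7) is absent (z outside [10, 19]); Taking the first minus the rest: none of the subtracted shapes is present at this height, so that combined region is unchanged — area = 705.77 mm²; (whole slice rotated 70° about Z — lengths, areas and connectivity unchanged). At z = 9.84: the cube is present — its section is the full 28×21 rectangle (area 588.00 mm²); the cone at (15, -3.5): at t=0.278 of its height the radius interpolates to r₁+(r₂−r₁)t = 7.082, giving a regular 6-gon of that circumradius (area = (6/2)·7.082²·sin(360°/6) = 130.32 mm²); Taking the union: the regions partially overlap — summed areas 718.32 mm² minus the doubly-counted overlap 22.66 mm² gives 695.67 mm² — area = 695.67 mm²; the cube at (-3.5, 7) does not reach this height (z outside [10, 19]); After the difference (first − rest): none of the subtracted shapes is present at this height, so that combined region is unchanged — area = 695.67 mm²; (rotated 70° about Z; rotation is an isometry so areas/perimeters/island counts are preserved). Checking containment: the cross-section at z = 9.84 is a subset of the cross-section at z = 6.72.

entirely on top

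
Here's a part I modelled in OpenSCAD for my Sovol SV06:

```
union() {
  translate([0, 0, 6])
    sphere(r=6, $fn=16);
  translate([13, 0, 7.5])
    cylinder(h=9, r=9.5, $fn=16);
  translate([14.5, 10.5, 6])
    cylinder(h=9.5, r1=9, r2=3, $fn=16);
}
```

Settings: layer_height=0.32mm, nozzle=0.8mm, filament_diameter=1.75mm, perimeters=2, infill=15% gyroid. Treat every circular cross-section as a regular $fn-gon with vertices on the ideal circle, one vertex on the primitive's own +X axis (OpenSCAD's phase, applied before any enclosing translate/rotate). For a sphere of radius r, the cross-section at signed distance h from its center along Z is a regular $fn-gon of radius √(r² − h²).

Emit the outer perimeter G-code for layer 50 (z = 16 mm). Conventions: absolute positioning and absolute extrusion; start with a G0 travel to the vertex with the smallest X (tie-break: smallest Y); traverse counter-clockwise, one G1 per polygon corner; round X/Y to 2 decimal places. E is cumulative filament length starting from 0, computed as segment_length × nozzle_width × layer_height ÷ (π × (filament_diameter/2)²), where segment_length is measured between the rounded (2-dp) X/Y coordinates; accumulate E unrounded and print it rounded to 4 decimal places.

G0 X3.50 Y0.00 Z16.00
G1 X4.22 Y-3.64 E0.3949
G1 X6.28 Y-6.72 E0.7893
G1 X9.36 Y-8.78 E1.1837
G1 X13.00 Y-9.50 E1.5786
G1 X16.64 Y-8.78 E1.9735
G1 X19.72 Y-6.72 E2.3679
G1 X21.78 Y-3.64 E2.7623
G1 X22.50 Y0.00 E3.1572
G1 X21.78 Y3.64 E3.5521
G1 X19.72 Y6.72 E3.9465
G1 X16.64 Y8.78 E4.3409
G1 X13.00 Y9.50 E4.7358
G1 X9.36 Y8.78 E5.1307
G1 X6.28 Y6.72 E5.5251
G1 X4.22 Y3.64 E5.9194
G1 X3.50 Y0.00 E6.3144

At z = 16 mm: the sphere is absent (|z−center|=10.000 > r=6); the cylinder at (13, 0): section is a regular 16-gon, circumradius r=9.5; the cone at (14.5, 10.5) is absent (z outside [6, 15.5]); Merging all regions: only the r=9.5 cylinder at (13, 0) is present, so the union is just that shape — 1 connected region. The outline is a single polygon with 16 vertices. Extrusion per mm of travel: 0.8 × 0.32 / (π × 0.875²) = 0.106432. Accumulating E over each segment gives final E = 6.3144.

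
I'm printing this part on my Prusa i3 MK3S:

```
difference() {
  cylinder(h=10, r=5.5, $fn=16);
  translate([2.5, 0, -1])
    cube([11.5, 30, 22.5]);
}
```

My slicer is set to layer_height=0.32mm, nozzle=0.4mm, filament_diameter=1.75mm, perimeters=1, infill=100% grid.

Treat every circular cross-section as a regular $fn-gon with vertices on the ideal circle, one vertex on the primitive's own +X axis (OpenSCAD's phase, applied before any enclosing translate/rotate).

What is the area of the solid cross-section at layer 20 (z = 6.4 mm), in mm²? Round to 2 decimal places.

At z = 6.4 mm: the r=5.5 cylinder gives a regular 16-gon of circumradius 5.5 (constant along its height) (area = (16/2)·5.500²·sin(360°/16) = 92.61 mm²); the cube at (2.5, 0) (footprint 11.5×30) is included at this height (area 345.00 mm²); Taking the first minus the rest: starting from the r=5.5 cylinder (92.61 mm²), the 11.5×30 cube at (2.5, 0) partially overlaps it — only the 10.06 mm² overlap (of its 345.00 mm²) is removed, clipping the outline — area = 82.55 mm². Overall, the cross-section is a single solid region. Net area = 82.55 mm².

82.55 mm²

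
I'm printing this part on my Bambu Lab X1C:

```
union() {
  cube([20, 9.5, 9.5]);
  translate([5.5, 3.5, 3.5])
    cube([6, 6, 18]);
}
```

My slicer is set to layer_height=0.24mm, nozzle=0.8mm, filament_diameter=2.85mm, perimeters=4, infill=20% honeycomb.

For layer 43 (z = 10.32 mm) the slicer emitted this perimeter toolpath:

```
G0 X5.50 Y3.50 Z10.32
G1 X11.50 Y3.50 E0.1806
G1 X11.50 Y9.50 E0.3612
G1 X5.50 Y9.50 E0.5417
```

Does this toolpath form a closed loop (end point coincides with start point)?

Start point (G0): (5.50, 3.50). End point (last G1): the path does not return to the start — open.

no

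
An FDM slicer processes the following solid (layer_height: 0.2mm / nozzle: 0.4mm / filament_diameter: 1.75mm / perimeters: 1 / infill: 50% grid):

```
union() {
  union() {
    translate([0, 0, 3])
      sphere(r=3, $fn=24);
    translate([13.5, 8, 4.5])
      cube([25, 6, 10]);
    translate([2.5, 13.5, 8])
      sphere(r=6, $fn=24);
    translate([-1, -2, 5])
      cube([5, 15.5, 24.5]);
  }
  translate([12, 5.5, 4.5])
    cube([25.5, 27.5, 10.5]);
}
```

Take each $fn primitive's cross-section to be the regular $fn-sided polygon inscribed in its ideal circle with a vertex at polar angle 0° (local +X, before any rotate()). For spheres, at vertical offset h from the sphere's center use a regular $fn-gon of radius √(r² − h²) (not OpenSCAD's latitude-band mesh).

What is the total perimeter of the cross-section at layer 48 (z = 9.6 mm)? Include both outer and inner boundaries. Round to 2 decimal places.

164.81 mm

At z = 9.6 mm: the sphere is absent (|z−center|=6.600 > r=3); the cube at (13.5, 8) (footprint 25×6) is included at this height (perimeter 62.00 mm); the sphere at (2.5, 13.5): section is a regular 24-gon, circumradius = √(r²−h²) = √(6²−1.6²) = 5.783 (perimeter = 2·24·5.783·sin(180°/24) = 36.23 mm); the cube at (-1, -2) is present — its section is the full 5×15.5 rectangle (perimeter 41.00 mm); Combining (union): the regions partially overlap (shared area 27.33 mm²), so the edge portions inside another operand are dropped and the merged outline is re-measured after clipping — boundary = 118.81 mm; the cube at (12, 5.5) (footprint 25.5×27.5) is included at this height (perimeter 106.00 mm); Combining (union): the regions partially overlap (shared area 144.00 mm²), so the edge portions inside another operand are dropped and the merged outline is re-measured after clipping — boundary = 164.81 mm. Overall, the cross-section has 2 separate islands. Total boundary length (outer) = 164.81 mm.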